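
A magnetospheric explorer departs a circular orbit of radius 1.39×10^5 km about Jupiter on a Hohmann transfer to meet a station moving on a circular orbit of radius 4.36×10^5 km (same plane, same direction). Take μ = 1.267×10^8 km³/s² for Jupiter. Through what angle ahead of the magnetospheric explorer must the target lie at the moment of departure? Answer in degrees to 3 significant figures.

Transfer-ellipse semi-major axis a_t = (r₁ + r₂)/2 = (1.390×10^5 + 4.360×10^5)/2 = 2.875×10^5 km.
The half-period of the transfer ellipse is t = π√(a_t³/μ) = 43025 s.
Target angular speed ω₂ = √(μ/r₂³) = 3.9098×10^-5 rad/s.
Angle swept by the target during transfer: ω₂·t = 1.6822 rad = 96.38°.
The magnetospheric explorer traverses 180° on the transfer ellipse, so the target must lead by 180° − 96.38° = 83.6°.

φ = 83.6°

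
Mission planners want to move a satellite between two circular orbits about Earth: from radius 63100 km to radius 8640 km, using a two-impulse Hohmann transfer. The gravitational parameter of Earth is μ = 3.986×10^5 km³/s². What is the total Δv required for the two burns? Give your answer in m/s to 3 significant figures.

Δv = 3500 m/s

Transfer-ellipse semi-major axis a_t = (r₁ + r₂)/2 = (63100 + 8640)/2 = 35870 km.
At r₁ the circular-orbit speed is v₁ = √(μ/r₁) = 2.5134 km/s.
On the transfer ellipse at r₁, vis-viva equation gives v_a = √[μ(2/r₁ − 1/a_t)] = 1.2335 km/s.
First burn Δv₁ = |v_a − v₁| = 1.280 km/s.
Circular speed at r₂: v₂ = √(μ/r₂) = 6.79222 km/s.
Transfer-orbit speed at r₂: v_p = √[μ(2/r₂ − 1/a_t)] = 9.00867 km/s.
Second burn Δv₂ = |v₂ − v_p| = 2.216 km/s.
Δv = Δv₁ + Δv₂ = 1.280 + 2.216 = 3.496 km/s.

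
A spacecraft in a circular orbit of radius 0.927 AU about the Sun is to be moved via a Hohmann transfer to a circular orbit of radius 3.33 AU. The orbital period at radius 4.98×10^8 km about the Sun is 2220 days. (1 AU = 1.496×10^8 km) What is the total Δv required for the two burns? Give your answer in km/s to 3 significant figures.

Δv = 13.3 km/s

From Kepler's third law T² = 4π²r³/μ at r = 4.98×10^8 km, T = 2220 days = 2220 × 86400 s = 1.91808×10^8 s: μ = 4π²r³/T² = 1.32530×10^11 km³/s².
In km: r₁ = 0.927 × 1.496×10^8 = 1.386792×10^8 km; r₂ = 3.33 × 1.496×10^8 = 4.98168×10^8 km.
Transfer-ellipse semi-major axis a_t = (r₁ + r₂)/2 = (1.386792×10^8 + 4.98168×10^8)/2 = 3.184236×10^8 km.
Circular speed at r₁: v₁ = √(μ/r₁) = √(1.32530×10^11/1.386792×10^8) = 30.914 km/s.
On the transfer ellipse at r₁, v² = μ(2/r − 1/a) gives v_p = √[μ(2/r₁ − 1/a_t)] = 38.667 km/s.
First burn Δv₁ = |v_p − v₁| = 7.753 km/s.
At r₂, v₂ = √(μ/r₂) = 16.311 km/s.
Transfer-orbit speed at r₂: v_a = √[μ(2/r₂ − 1/a_t)] = 10.764 km/s.
Second burn Δv₂ = |v₂ − v_a| = 5.547 km/s.
Total Δv = Δv₁ + Δv₂ = 13.30 km/s.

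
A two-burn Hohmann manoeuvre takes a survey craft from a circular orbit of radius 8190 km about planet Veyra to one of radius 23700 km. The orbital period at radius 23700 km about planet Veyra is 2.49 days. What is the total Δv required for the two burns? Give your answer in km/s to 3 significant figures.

Δv = 0.454 km/s

From Kepler's third law T² = 4π²r³/μ at r = 23700 km, T = 2.49 days = 2.49 × 86400 s = 2.15136×10^5 s: μ = 4π²r³/T² = 11354.8 km³/s².
Transfer-ellipse semi-major axis a_t = (r₁ + r₂)/2 = (8190 + 23700)/2 = 15945 km.
Circular speed at r₁: v₁ = √(μ/r₁) = √(11354.8/8190) = 1.17746 km/s.
Transfer-orbit speed at r₁ (vis-viva): v_p = √[μ(2/r₁ − 1/a_t)] = 1.43552 km/s.
First burn Δv₁ = |v_p − v₁| = 0.2581 km/s.
Circular speed at r₂: v₂ = √(μ/r₂) = 0.6922 km/s.
Transfer-orbit speed at r₂: v_a = √[μ(2/r₂ − 1/a_t)] = 0.4961 km/s.
Second burn Δv₂ = |v₂ − v_a| = 0.1961 km/s.
Total Δv = Δv₁ + Δv₂ = 0.4542 km/s.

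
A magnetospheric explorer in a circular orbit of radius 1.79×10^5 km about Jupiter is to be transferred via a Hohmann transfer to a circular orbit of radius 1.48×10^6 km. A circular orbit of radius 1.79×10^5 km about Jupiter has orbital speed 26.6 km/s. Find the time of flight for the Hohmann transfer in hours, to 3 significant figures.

t = 58.6 hours

From the circular-orbit relation v² = μ/r at r = 1.79×10^5 km: μ = v²r = (26.6)² × 1.79×10^5 = 1.26653×10^8 km³/s².
Semi-major axis of the transfer orbit: a_t = (1.790×10^5 + 1.480×10^6)/2 = 8.295×10^5 km.
By Kepler's third law the transfer-orbit period is T = 2π√(a_t³/μ), so t = T/2 = 2.109×10^5 s.
Converting: 2.109×10^5 s ÷ 3600 s/hour = 58.6 hours.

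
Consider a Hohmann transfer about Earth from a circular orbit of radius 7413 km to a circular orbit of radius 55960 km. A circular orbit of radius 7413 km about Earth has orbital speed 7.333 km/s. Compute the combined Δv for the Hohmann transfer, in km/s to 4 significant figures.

From the circular-orbit relation v² = μ/r at r = 7413 km: μ = v²r = (7.333)² × 7413 = 3.98618×10^5 km³/s².
Semi-major axis of the transfer orbit: a_t = (7413 + 55960)/2 = 31686.5 km.
Circular speed at r₁: v₁ = √(μ/r₁) = √(3.98618×10^5/7413) = 7.333 km/s.
Transfer-orbit speed at r₁ (vis-viva): v_p = √[μ(2/r₁ − 1/a_t)] = 9.745 km/s.
First burn Δv₁ = |v_p − v₁| = 2.412 km/s.
Circular speed at r₂: v₂ = √(μ/r₂) = 2.669 km/s.
Transfer-orbit speed at r₂: v_a = √[μ(2/r₂ − 1/a_t)] = 1.291 km/s.
Second burn Δv₂ = |v₂ − v_a| = 1.378 km/s.
Total Δv = Δv₁ + Δv₂ = 3.790 km/s.

Δv = 3.790 km/s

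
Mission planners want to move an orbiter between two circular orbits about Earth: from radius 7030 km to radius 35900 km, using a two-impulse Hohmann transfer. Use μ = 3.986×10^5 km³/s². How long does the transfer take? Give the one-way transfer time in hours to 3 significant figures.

Transfer-ellipse semi-major axis a_t = (r₁ + r₂)/2 = (7030 + 35900)/2 = 21465 km.
By Kepler's third law the transfer-orbit period is T = 2π√(a_t³/μ), so t = T/2 = 15650 s.
Converting: 15650 s ÷ 3600 s/hour = 4.35 hours.

t = 4.35 hours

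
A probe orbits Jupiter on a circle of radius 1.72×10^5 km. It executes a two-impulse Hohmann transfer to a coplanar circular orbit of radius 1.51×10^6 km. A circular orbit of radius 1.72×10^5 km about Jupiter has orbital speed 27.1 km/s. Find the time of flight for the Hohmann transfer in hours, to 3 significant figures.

From the circular-orbit relation v² = μ/r at r = 1.72×10^5 km: μ = v²r = (27.1)² × 1.72×10^5 = 1.26319×10^8 km³/s².
Semi-major axis of the transfer orbit: a_t = (1.720×10^5 + 1.510×10^6)/2 = 8.410×10^5 km.
Transfer time t = π√(a_t³/μ) = π√((8.410×10^5)³ / 1.26319×10^8) = 2.156×10^5 s.
Converting: 2.156×10^5 s ÷ 3600 s/hour = 59.9 hours.

t = 59.9 hours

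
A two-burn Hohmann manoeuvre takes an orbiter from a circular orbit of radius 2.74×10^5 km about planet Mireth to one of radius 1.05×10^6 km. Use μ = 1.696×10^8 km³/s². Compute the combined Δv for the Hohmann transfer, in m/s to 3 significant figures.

Δv = 11000 m/s

The Hohmann ellipse has a_t = (r₁ + r₂)/2 = 6.620×10^5 km.
Circular speed at r₁: v₁ = √(μ/r₁) = √(1.696×10^8/2.740×10^5) = 24.879 km/s.
Transfer-orbit speed at r₁ (vis-viva): v_p = √[μ(2/r₁ − 1/a_t)] = 31.333 km/s.
First burn Δv₁ = |v_p − v₁| = 6.454 km/s.
At r₂, v₂ = √(μ/r₂) = 12.709 km/s.
Transfer-orbit speed at r₂: v_a = √[μ(2/r₂ − 1/a_t)] = 8.1764 km/s.
Second burn Δv₂ = |v₂ − v_a| = 4.533 km/s.
Δv = Δv₁ + Δv₂ = 6.454 + 4.533 = 10.99 km/s.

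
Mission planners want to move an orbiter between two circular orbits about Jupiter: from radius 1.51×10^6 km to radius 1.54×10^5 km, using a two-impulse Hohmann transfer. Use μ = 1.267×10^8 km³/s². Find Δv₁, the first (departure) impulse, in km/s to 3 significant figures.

Δv₁ = 5.22 km/s

Transfer-ellipse semi-major axis a_t = (r₁ + r₂)/2 = (1.510×10^6 + 1.540×10^5)/2 = 8.320×10^5 km.
Circular speed at r = 1.510×10^6 km: v_c = √(μ/r) = 9.160 km/s.
Vis-viva on the transfer ellipse at r = 1.510×10^6 km gives v_t = √[μ(2/r − 1/a_t)] = 3.941 km/s.
Δv₁ = |v_t − v_c| = |3.941 − 9.160| = 5.219 km/s.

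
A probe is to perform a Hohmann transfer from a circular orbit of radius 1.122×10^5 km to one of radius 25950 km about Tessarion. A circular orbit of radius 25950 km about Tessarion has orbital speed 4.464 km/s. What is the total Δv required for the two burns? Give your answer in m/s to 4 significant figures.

Δv = 2056 m/s

From the circular-orbit relation v² = μ/r at r = 25950 km: μ = v²r = (4.464)² × 25950 = 5.17113×10^5 km³/s².
The Hohmann ellipse has a_t = (r₁ + r₂)/2 = 69075 km.
At r₁ the circular-orbit speed is v₁ = √(μ/r₁) = 2.147 km/s.
On the transfer ellipse at r₁, vis-viva equation gives v_a = √[μ(2/r₁ − 1/a_t)] = 1.316 km/s.
First burn Δv₁ = |v_a − v₁| = 0.8310 km/s.
Circular speed at r₂: v₂ = √(μ/r₂) = 4.464 km/s.
Transfer-orbit speed at r₂: v_p = √[μ(2/r₂ − 1/a_t)] = 5.689 km/s.
Second burn Δv₂ = |v₂ − v_p| = 1.225 km/s.
Δv = Δv₁ + Δv₂ = 0.8310 + 1.225 = 2.056 km/s.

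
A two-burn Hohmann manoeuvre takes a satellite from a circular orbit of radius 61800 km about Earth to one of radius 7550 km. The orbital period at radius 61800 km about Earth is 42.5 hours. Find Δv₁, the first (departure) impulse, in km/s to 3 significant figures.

From Kepler's third law T² = 4π²r³/μ at r = 61800 km, T = 42.5 hours = 42.5 × 3600 s = 1.530×10^5 s: μ = 4π²r³/T² = 3.98054×10^5 km³/s².
The Hohmann ellipse has a_t = (r₁ + r₂)/2 = 34675 km.
On the circular orbit at r = 61800 km, v_c = √(μ/r) = 2.538 km/s.
Vis-viva on the transfer ellipse at r = 61800 km gives v_t = √[μ(2/r − 1/a_t)] = 1.184 km/s.
Δv₁ = |v_t − v_c| = |1.184 − 2.538| = 1.354 km/s.

Δv₁ = 1.35 km/s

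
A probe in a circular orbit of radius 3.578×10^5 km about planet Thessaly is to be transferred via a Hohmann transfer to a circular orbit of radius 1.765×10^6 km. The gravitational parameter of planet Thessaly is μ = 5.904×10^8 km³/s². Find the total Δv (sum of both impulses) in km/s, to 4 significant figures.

The Hohmann ellipse has a_t = (r₁ + r₂)/2 = 1.0614×10^6 km.
Circular speed at r₁: v₁ = √(μ/r₁) = √(5.904×10^8/3.578×10^5) = 40.62 km/s.
Transfer-orbit speed at r₁ (vis-viva): v_p = √[μ(2/r₁ − 1/a_t)] = 52.38 km/s.
First burn Δv₁ = |v_p − v₁| = 11.76 km/s.
At r₂, v₂ = √(μ/r₂) = 18.2895 km/s.
Transfer-orbit speed at r₂: v_a = √[μ(2/r₂ − 1/a_t)] = 10.6189 km/s.
Second burn Δv₂ = |v₂ − v_a| = 7.671 km/s.
Δv = Δv₁ + Δv₂ = 11.76 + 7.671 = 19.43 km/s.

Δv = 19.43 km/s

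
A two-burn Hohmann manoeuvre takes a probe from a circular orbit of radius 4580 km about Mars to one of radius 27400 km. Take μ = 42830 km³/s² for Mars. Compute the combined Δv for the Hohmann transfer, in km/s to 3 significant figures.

Semi-major axis of the transfer orbit: a_t = (4580 + 27400)/2 = 15990 km.
At r₁ the circular-orbit speed is v₁ = √(μ/r₁) = 3.058 km/s.
Transfer-orbit speed at r₁ (vis-viva): v_p = √[μ(2/r₁ − 1/a_t)] = 4.003 km/s.
First burn Δv₁ = |v_p − v₁| = 0.9450 km/s.
At r₂, v₂ = √(μ/r₂) = 1.25026 km/s.
Transfer-orbit speed at r₂: v_a = √[μ(2/r₂ − 1/a_t)] = 0.669125 km/s.
Second burn Δv₂ = |v₂ − v_a| = 0.5811 km/s.
Δv = Δv₁ + Δv₂ = 0.9450 + 0.5811 = 1.526 km/s.

Δv = 1.53 km/s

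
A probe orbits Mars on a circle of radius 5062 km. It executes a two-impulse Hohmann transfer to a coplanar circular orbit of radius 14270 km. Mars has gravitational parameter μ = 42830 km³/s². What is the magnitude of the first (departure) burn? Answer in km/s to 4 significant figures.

The Hohmann ellipse has a_t = (r₁ + r₂)/2 = 9666 km.
On the circular orbit at r = 5062 km, v_c = √(μ/r) = 2.9088 km/s.
Vis-viva on the transfer ellipse at r = 5062 km gives v_t = √[μ(2/r − 1/a_t)] = 3.5343 km/s.
Δv₁ = |v_t − v_c| = |3.5343 − 2.9088| = 0.6255 km/s.

Δv₁ = 0.6255 km/s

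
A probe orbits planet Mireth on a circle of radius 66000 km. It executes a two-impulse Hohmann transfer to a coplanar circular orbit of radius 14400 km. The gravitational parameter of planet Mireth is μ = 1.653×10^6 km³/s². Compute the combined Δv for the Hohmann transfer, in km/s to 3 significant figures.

Δv = 5.02 km/s

Semi-major axis of the transfer orbit: a_t = (66000 + 14400)/2 = 40200 km.
Circular speed at r₁: v₁ = √(μ/r₁) = √(1.653×10^6/66000) = 5.0045 km/s.
Transfer-orbit speed at r₁ (vis-viva equation): v_a = √[μ(2/r₁ − 1/a_t)] = 2.9952 km/s.
First burn Δv₁ = |v_a − v₁| = 2.009 km/s.
At r₂, v₂ = √(μ/r₂) = 10.714 km/s.
Transfer-orbit speed at r₂: v_p = √[μ(2/r₂ − 1/a_t)] = 13.728 km/s.
Second burn Δv₂ = |v₂ − v_p| = 3.014 km/s.
Δv = Δv₁ + Δv₂ = 2.009 + 3.014 = 5.023 km/s.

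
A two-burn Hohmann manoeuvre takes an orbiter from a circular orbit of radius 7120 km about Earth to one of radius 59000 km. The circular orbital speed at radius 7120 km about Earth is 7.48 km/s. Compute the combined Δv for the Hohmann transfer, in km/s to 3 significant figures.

From the circular-orbit relation v² = μ/r at r = 7120 km: μ = v²r = (7.48)² × 7120 = 3.98367×10^5 km³/s².
Transfer-ellipse semi-major axis a_t = (r₁ + r₂)/2 = (7120 + 59000)/2 = 33060 km.
At r₁ the circular-orbit speed is v₁ = √(μ/r₁) = 7.4800 km/s.
On the transfer ellipse at r₁, v² = μ(2/r − 1/a) gives v_p = √[μ(2/r₁ − 1/a_t)] = 9.9925 km/s.
First burn Δv₁ = |v_p − v₁| = 2.5125 km/s.
At r₂, v₂ = √(μ/r₂) = 2.5985 km/s.
Transfer-orbit speed at r₂: v_a = √[μ(2/r₂ − 1/a_t)] = 1.2059 km/s.
Second burn Δv₂ = |v₂ − v_a| = 1.3926 km/s.
Δv = Δv₁ + Δv₂ = 2.5125 + 1.3926 = 3.905 km/s.

Δv = 3.91 km/s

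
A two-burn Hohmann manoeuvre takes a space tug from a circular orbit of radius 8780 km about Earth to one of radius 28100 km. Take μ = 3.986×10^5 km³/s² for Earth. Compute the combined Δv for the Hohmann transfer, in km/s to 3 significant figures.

Semi-major axis of the transfer orbit: a_t = (8780 + 28100)/2 = 18440 km.
Circular speed at r₁: v₁ = √(μ/r₁) = √(3.986×10^5/8780) = 6.738 km/s.
On the transfer ellipse at r₁, vis-viva gives v_p = √[μ(2/r₁ − 1/a_t)] = 8.318 km/s.
First burn Δv₁ = |v_p − v₁| = 1.580 km/s.
Circular speed at r₂: v₂ = √(μ/r₂) = 3.766 km/s.
Transfer-orbit speed at r₂: v_a = √[μ(2/r₂ − 1/a_t)] = 2.599 km/s.
Second burn Δv₂ = |v₂ − v_a| = 1.167 km/s.
Total Δv = Δv₁ + Δv₂ = 2.747 km/s.

Δv = 2.75 km/s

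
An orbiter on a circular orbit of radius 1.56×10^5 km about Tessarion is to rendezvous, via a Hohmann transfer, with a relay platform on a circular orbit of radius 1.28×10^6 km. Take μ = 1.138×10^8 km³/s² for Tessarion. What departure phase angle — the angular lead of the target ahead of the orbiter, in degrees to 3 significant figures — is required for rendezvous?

Transfer-ellipse semi-major axis a_t = (r₁ + r₂)/2 = (1.560×10^5 + 1.280×10^6)/2 = 7.180×10^5 km.
The half-period of the transfer ellipse is t = π√(a_t³/μ) = 1.7917×10^5 s.
Target angular speed ω₂ = √(μ/r₂³) = 7.3664×10^-6 rad/s.
Angle swept by the target during transfer: ω₂·t = 1.3198 rad = 75.62°.
Arrival is 180° from departure on the ellipse, so φ = 180° − 75.62° = 104°.

φ = 104°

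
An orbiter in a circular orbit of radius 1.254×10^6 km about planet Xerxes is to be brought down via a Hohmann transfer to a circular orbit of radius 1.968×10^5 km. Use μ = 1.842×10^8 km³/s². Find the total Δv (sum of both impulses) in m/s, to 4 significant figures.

Δv = 15440 m/s

The Hohmann ellipse has a_t = (r₁ + r₂)/2 = 7.254×10^5 km.
Circular speed at r₁: v₁ = √(μ/r₁) = √(1.842×10^8/1.254×10^6) = 12.12 km/s.
On the transfer ellipse at r₁, v² = μ(2/r − 1/a) gives v_a = √[μ(2/r₁ − 1/a_t)] = 6.313 km/s.
First burn Δv₁ = |v_a − v₁| = 5.807 km/s.
Circular speed at r₂: v₂ = √(μ/r₂) = 30.594 km/s.
Transfer-orbit speed at r₂: v_p = √[μ(2/r₂ − 1/a_t)] = 40.225 km/s.
Second burn Δv₂ = |v₂ − v_p| = 9.631 km/s.
Δv = Δv₁ + Δv₂ = 5.807 + 9.631 = 15.44 km/s.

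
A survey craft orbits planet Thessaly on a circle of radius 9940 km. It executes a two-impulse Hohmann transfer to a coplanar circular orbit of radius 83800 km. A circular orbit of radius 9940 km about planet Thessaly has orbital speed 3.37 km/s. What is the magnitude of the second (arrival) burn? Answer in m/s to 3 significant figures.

From the circular-orbit relation v² = μ/r at r = 9940 km: μ = v²r = (3.37)² × 9940 = 1.12888×10^5 km³/s².
The Hohmann ellipse has a_t = (r₁ + r₂)/2 = 46870 km.
Circular speed at r = 83800 km: v_c = √(μ/r) = 1.16065 km/s.
Vis-viva on the transfer ellipse at r = 83800 km gives v_t = √[μ(2/r − 1/a_t)] = 0.534499 km/s.
Δv₂ = |v_t − v_c| = |0.534499 − 1.16065| = 0.6262 km/s.

Δv₂ = 626 m/s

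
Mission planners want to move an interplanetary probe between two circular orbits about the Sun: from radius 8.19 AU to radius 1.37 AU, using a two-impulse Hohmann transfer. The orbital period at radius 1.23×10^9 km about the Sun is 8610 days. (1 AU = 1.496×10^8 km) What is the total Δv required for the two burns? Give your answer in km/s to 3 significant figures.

From Kepler's third law T² = 4π²r³/μ at r = 1.23×10^9 km, T = 8610 days = 8610 × 86400 s = 7.43904×10^8 s: μ = 4π²r³/T² = 1.32752×10^11 km³/s².
In km: r₁ = 8.19 × 1.496×10^8 = 1.225224×10^9 km; r₂ = 1.37 × 1.496×10^8 = 2.04952×10^8 km.
Semi-major axis of the transfer orbit: a_t = (1.225224×10^9 + 2.04952×10^8)/2 = 7.15088×10^8 km.
Circular speed at r₁: v₁ = √(μ/r₁) = √(1.32752×10^11/1.225224×10^9) = 10.409 km/s.
Transfer-orbit speed at r₁ (vis-viva equation): v_a = √[μ(2/r₁ − 1/a_t)] = 5.5726 km/s.
First burn Δv₁ = |v_a − v₁| = 4.836 km/s.
Circular speed at r₂: v₂ = √(μ/r₂) = 25.4504 km/s.
Transfer-orbit speed at r₂: v_p = √[μ(2/r₂ − 1/a_t)] = 33.3137 km/s.
Second burn Δv₂ = |v₂ − v_p| = 7.863 km/s.
Δv = Δv₁ + Δv₂ = 4.836 + 7.863 = 12.70 km/s.

Δv = 12.7 km/s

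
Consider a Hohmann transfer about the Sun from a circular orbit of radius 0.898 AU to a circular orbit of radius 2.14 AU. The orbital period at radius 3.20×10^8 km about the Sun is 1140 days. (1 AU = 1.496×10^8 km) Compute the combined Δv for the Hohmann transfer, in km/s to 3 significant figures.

Δv = 10.6 km/s

From Kepler's third law T² = 4π²r³/μ at r = 3.20×10^8 km, T = 1140 days = 1140 × 86400 s = 9.8496×10^7 s: μ = 4π²r³/T² = 1.33344×10^11 km³/s².
In km: r₁ = 0.898 × 1.496×10^8 = 1.343408×10^8 km; r₂ = 2.14 × 1.496×10^8 = 3.20144×10^8 km.
The Hohmann ellipse has a_t = (r₁ + r₂)/2 = 2.272424×10^8 km.
Circular speed at r₁: v₁ = √(μ/r₁) = √(1.33344×10^11/1.343408×10^8) = 31.505 km/s.
Transfer-orbit speed at r₁ (v² = μ(2/r − 1/a)): v_p = √[μ(2/r₁ − 1/a_t)] = 37.395 km/s.
First burn Δv₁ = |v_p − v₁| = 5.890 km/s.
At r₂, v₂ = √(μ/r₂) = 20.409 km/s.
Transfer-orbit speed at r₂: v_a = √[μ(2/r₂ − 1/a_t)] = 15.692 km/s.
Second burn Δv₂ = |v₂ − v_a| = 4.717 km/s.
Total Δv = Δv₁ + Δv₂ = 10.61 km/s.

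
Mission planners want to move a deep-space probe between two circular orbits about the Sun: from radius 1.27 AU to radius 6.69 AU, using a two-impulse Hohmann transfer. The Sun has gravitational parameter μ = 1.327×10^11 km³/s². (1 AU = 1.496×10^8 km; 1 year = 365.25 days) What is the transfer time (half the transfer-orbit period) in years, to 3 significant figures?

In km: r₁ = 1.27 × 1.496×10^8 = 1.89992×10^8 km; r₂ = 6.69 × 1.496×10^8 = 1.000824×10^9 km.
The Hohmann ellipse has a_t = (r₁ + r₂)/2 = 5.95408×10^8 km.
Half the transfer-orbit period gives t = π√(a_t³/μ) = 1.253×10^8 s.
Converting: 1.253×10^8 s ÷ 3.15576×10^7 s/year (365.25 × 86400) = 3.97 years.

t = 3.97 years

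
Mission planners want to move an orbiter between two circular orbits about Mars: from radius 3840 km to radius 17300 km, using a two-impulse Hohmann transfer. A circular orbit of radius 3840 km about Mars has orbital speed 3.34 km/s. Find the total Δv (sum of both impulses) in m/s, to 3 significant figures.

Δv = 1560 m/s

From the circular-orbit relation v² = μ/r at r = 3840 km: μ = v²r = (3.34)² × 3840 = 42837.5 km³/s².
Semi-major axis of the transfer orbit: a_t = (3840 + 17300)/2 = 10570 km.
Circular speed at r₁: v₁ = √(μ/r₁) = √(42837.5/3840) = 3.340 km/s.
On the transfer ellipse at r₁, vis-viva equation gives v_p = √[μ(2/r₁ − 1/a_t)] = 4.273 km/s.
First burn Δv₁ = |v_p − v₁| = 0.9330 km/s.
Circular speed at r₂: v₂ = √(μ/r₂) = 1.5736 km/s.
Transfer-orbit speed at r₂: v_a = √[μ(2/r₂ − 1/a_t)] = 0.94846 km/s.
Second burn Δv₂ = |v₂ − v_a| = 0.6251 km/s.
Total Δv = Δv₁ + Δv₂ = 1.558 km/s.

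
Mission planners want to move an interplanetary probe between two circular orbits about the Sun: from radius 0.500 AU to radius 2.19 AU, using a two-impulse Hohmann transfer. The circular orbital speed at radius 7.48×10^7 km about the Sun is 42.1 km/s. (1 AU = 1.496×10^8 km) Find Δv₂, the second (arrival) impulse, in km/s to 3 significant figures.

From the circular-orbit relation v² = μ/r at r = 7.48×10^7 km: μ = v²r = (42.1)² × 7.48×10^7 = 1.32576×10^11 km³/s².
In km: r₁ = 0.500 × 1.496×10^8 = 7.480×10^7 km; r₂ = 2.19 × 1.496×10^8 = 3.27624×10^8 km.
The Hohmann ellipse has a_t = (r₁ + r₂)/2 = 2.01212×10^8 km.
Circular speed at r = 3.27624×10^8 km: v_c = √(μ/r) = 20.116 km/s.
Vis-viva on the transfer ellipse at r = 3.27624×10^8 km gives v_t = √[μ(2/r − 1/a_t)] = 12.265 km/s.
Δv₂ = |v_t − v_c| = |12.265 − 20.116| = 7.851 km/s.

Δv₂ = 7.85 km/s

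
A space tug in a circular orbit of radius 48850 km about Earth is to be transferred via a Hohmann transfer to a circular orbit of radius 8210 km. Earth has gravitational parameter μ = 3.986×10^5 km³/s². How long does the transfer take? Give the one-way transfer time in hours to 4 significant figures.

t = 6.661 hours

Transfer-ellipse semi-major axis a_t = (r₁ + r₂)/2 = (48850 + 8210)/2 = 28530 km.
Transfer time t = π√(a_t³/μ) = π√((28530)³ / 3.986×10^5) = 23980 s.
Converting: 23980 s ÷ 3600 s/hour = 6.661 hours.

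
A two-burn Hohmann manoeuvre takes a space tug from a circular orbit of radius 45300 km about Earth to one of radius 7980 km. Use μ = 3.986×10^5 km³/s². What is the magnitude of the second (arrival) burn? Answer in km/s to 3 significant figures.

The Hohmann ellipse has a_t = (r₁ + r₂)/2 = 26640 km.
Circular speed at r = 7980 km: v_c = √(μ/r) = 7.0675 km/s.
Vis-viva on the transfer ellipse at r = 7980 km gives v_t = √[μ(2/r − 1/a_t)] = 9.2161 km/s.
Δv₂ = |v_t − v_c| = |9.2161 − 7.0675| = 2.149 km/s.

Δv₂ = 2.15 km/s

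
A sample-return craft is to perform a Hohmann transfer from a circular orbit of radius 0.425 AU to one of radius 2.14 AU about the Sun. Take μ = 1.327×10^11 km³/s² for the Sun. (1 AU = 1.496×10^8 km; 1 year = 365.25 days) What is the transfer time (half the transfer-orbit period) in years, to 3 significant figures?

t = 0.726 years

In km: r₁ = 0.425 × 1.496×10^8 = 6.358×10^7 km; r₂ = 2.14 × 1.496×10^8 = 3.20144×10^8 km.
The Hohmann ellipse has a_t = (r₁ + r₂)/2 = 1.91862×10^8 km.
Transfer time t = π√(a_t³/μ) = π√((1.91862×10^8)³ / 1.327×10^11) = 2.292×10^7 s.
Converting: 2.292×10^7 s ÷ 3.15576×10^7 s/year (365.25 × 86400) = 0.726 years.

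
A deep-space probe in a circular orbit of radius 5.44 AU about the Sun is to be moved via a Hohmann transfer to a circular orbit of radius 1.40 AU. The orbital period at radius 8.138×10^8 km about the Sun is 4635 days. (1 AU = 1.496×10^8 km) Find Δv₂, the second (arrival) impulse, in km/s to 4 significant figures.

Δv₂ = 6.574 km/s

From Kepler's third law T² = 4π²r³/μ at r = 8.138×10^8 km, T = 4635 days = 4635 × 86400 s = 4.00464×10^8 s: μ = 4π²r³/T² = 1.32674×10^11 km³/s².
In km: r₁ = 5.44 × 1.496×10^8 = 8.13824×10^8 km; r₂ = 1.40 × 1.496×10^8 = 2.0944×10^8 km.
Transfer-ellipse semi-major axis a_t = (r₁ + r₂)/2 = (8.13824×10^8 + 2.0944×10^8)/2 = 5.11632×10^8 km.
On the circular orbit at r = 2.0944×10^8 km, v_c = √(μ/r) = 25.169 km/s.
Vis-viva on the transfer ellipse at r = 2.0944×10^8 km gives v_t = √[μ(2/r − 1/a_t)] = 31.743 km/s.
Δv₂ = |v_t − v_c| = |31.743 − 25.169| = 6.574 km/s.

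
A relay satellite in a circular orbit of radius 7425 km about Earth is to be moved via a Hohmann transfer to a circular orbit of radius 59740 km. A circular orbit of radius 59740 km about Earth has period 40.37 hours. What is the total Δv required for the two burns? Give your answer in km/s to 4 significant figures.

Δv = 3.813 km/s

From Kepler's third law T² = 4π²r³/μ at r = 59740 km, T = 40.37 hours = 40.37 × 3600 s = 1.45332×10^5 s: μ = 4π²r³/T² = 3.98504×10^5 km³/s².
Semi-major axis of the transfer orbit: a_t = (7425 + 59740)/2 = 33582.5 km.
At r₁ the circular-orbit speed is v₁ = √(μ/r₁) = 7.326 km/s.
On the transfer ellipse at r₁, vis-viva gives v_p = √[μ(2/r₁ − 1/a_t)] = 9.771 km/s.
First burn Δv₁ = |v_p − v₁| = 2.445 km/s.
Circular speed at r₂: v₂ = √(μ/r₂) = 2.5828 km/s.
Transfer-orbit speed at r₂: v_a = √[μ(2/r₂ − 1/a_t)] = 1.2144 km/s.
Second burn Δv₂ = |v₂ − v_a| = 1.368 km/s.
Δv = Δv₁ + Δv₂ = 2.445 + 1.368 = 3.813 km/s.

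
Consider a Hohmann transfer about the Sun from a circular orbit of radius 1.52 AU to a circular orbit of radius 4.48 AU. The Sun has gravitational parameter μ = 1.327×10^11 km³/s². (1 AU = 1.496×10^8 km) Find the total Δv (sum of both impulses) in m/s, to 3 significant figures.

In km: r₁ = 1.52 × 1.496×10^8 = 2.27392×10^8 km; r₂ = 4.48 × 1.496×10^8 = 6.70208×10^8 km.
The Hohmann ellipse has a_t = (r₁ + r₂)/2 = 4.488×10^8 km.
Circular speed at r₁: v₁ = √(μ/r₁) = √(1.327×10^11/2.27392×10^8) = 24.1573 km/s.
Transfer-orbit speed at r₁ (vis-viva): v_p = √[μ(2/r₁ − 1/a_t)] = 29.5207 km/s.
First burn Δv₁ = |v_p − v₁| = 5.3634 km/s.
Circular speed at r₂: v₂ = √(μ/r₂) = 14.07118 km/s.
Transfer-orbit speed at r₂: v_a = √[μ(2/r₂ − 1/a_t)] = 10.01594 km/s.
Second burn Δv₂ = |v₂ − v_a| = 4.0552 km/s.
Total Δv = Δv₁ + Δv₂ = 9.419 km/s.

Δv = 9420 m/s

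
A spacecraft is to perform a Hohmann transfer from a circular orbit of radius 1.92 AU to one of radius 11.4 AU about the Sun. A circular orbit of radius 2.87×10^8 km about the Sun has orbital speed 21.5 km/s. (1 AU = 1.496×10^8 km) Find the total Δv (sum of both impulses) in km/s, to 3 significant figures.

Δv = 10.7 km/s

From the circular-orbit relation v² = μ/r at r = 2.87×10^8 km: μ = v²r = (21.5)² × 2.87×10^8 = 1.32666×10^11 km³/s².
In km: r₁ = 1.92 × 1.496×10^8 = 2.87232×10^8 km; r₂ = 11.4 × 1.496×10^8 = 1.70544×10^9 km.
Semi-major axis of the transfer orbit: a_t = (2.87232×10^8 + 1.70544×10^9)/2 = 9.96336×10^8 km.
Circular speed at r₁: v₁ = √(μ/r₁) = √(1.32666×10^11/2.87232×10^8) = 21.4913 km/s.
Transfer-orbit speed at r₁ (vis-viva): v_p = √[μ(2/r₁ − 1/a_t)] = 28.1176 km/s.
First burn Δv₁ = |v_p − v₁| = 6.626 km/s.
Circular speed at r₂: v₂ = √(μ/r₂) = 8.820 km/s.
Transfer-orbit speed at r₂: v_a = √[μ(2/r₂ − 1/a_t)] = 4.736 km/s.
Second burn Δv₂ = |v₂ − v_a| = 4.084 km/s.
Δv = Δv₁ + Δv₂ = 6.626 + 4.084 = 10.71 km/s.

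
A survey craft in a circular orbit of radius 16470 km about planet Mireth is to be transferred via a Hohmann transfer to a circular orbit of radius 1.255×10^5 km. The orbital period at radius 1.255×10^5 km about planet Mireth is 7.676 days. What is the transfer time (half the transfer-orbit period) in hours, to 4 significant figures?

From Kepler's third law T² = 4π²r³/μ at r = 1.255×10^5 km, T = 7.676 days = 7.676 × 86400 s = 6.632064×10^5 s: μ = 4π²r³/T² = 1.77416×10^5 km³/s².
Semi-major axis of the transfer orbit: a_t = (16470 + 1.255×10^5)/2 = 70985 km.
Transfer time t = π√(a_t³/μ) = π√((70985)³ / 1.77416×10^5) = 1.4106×10^5 s.
Converting: 1.4106×10^5 s ÷ 3600 s/hour = 39.18 hours.

t = 39.18 hours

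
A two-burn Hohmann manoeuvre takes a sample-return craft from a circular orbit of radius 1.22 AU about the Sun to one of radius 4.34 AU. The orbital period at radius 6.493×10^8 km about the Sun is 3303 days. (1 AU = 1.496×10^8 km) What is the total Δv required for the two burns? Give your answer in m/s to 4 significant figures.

Δv = 11550 m/s

From Kepler's third law T² = 4π²r³/μ at r = 6.493×10^8 km, T = 3303 days = 3303 × 86400 s = 2.853792×10^8 s: μ = 4π²r³/T² = 1.32694×10^11 km³/s².
In km: r₁ = 1.22 × 1.496×10^8 = 1.82512×10^8 km; r₂ = 4.34 × 1.496×10^8 = 6.49264×10^8 km.
The Hohmann ellipse has a_t = (r₁ + r₂)/2 = 4.15888×10^8 km.
At r₁ the circular-orbit speed is v₁ = √(μ/r₁) = 26.964 km/s.
Transfer-orbit speed at r₁ (vis-viva equation): v_p = √[μ(2/r₁ − 1/a_t)] = 33.690 km/s.
First burn Δv₁ = |v_p − v₁| = 6.726 km/s.
Circular speed at r₂: v₂ = √(μ/r₂) = 14.2960 km/s.
Transfer-orbit speed at r₂: v_a = √[μ(2/r₂ − 1/a_t)] = 9.47049 km/s.
Second burn Δv₂ = |v₂ − v_a| = 4.826 km/s.
Δv = Δv₁ + Δv₂ = 6.726 + 4.826 = 11.55 km/s.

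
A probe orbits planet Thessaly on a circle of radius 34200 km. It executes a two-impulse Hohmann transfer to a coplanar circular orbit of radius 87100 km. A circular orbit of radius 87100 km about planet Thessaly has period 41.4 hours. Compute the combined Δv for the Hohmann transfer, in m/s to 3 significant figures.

From Kepler's third law T² = 4π²r³/μ at r = 87100 km, T = 41.4 hours = 41.4 × 3600 s = 1.4904×10^5 s: μ = 4π²r³/T² = 1.17438×10^6 km³/s².
Transfer-ellipse semi-major axis a_t = (r₁ + r₂)/2 = (34200 + 87100)/2 = 60650 km.
At r₁ the circular-orbit speed is v₁ = √(μ/r₁) = 5.860 km/s.
On the transfer ellipse at r₁, vis-viva gives v_p = √[μ(2/r₁ − 1/a_t)] = 7.022 km/s.
First burn Δv₁ = |v_p − v₁| = 1.162 km/s.
Circular speed at r₂: v₂ = √(μ/r₂) = 3.67194 km/s.
Transfer-orbit speed at r₂: v_a = √[μ(2/r₂ − 1/a_t)] = 2.75736 km/s.
Second burn Δv₂ = |v₂ − v_a| = 0.9146 km/s.
Total Δv = Δv₁ + Δv₂ = 2.077 km/s.

Δv = 2080 m/s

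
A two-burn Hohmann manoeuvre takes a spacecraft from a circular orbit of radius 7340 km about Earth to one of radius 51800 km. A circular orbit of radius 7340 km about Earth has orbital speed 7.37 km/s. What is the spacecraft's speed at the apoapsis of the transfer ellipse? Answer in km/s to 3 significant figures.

From the circular-orbit relation v² = μ/r at r = 7340 km: μ = v²r = (7.37)² × 7340 = 3.98686×10^5 km³/s².
Semi-major axis of the transfer orbit: a_t = (7340 + 51800)/2 = 29570 km.
At apoapsis, r = 51800 km.
Applying v² = μ(2/r − 1/a_t): v = 1.382 km/s.

v = 1.38 km/s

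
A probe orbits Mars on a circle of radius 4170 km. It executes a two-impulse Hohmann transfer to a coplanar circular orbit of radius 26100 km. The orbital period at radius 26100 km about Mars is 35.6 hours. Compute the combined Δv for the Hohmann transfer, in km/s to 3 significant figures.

Δv = 1.61 km/s

From Kepler's third law T² = 4π²r³/μ at r = 26100 km, T = 35.6 hours = 35.6 × 3600 s = 1.2816×10^5 s: μ = 4π²r³/T² = 42734.3 km³/s².
Semi-major axis of the transfer orbit: a_t = (4170 + 26100)/2 = 15135 km.
Circular speed at r₁: v₁ = √(μ/r₁) = √(42734.3/4170) = 3.201 km/s.
Transfer-orbit speed at r₁ (vis-viva): v_p = √[μ(2/r₁ − 1/a_t)] = 4.204 km/s.
First burn Δv₁ = |v_p − v₁| = 1.003 km/s.
At r₂, v₂ = √(μ/r₂) = 1.27958 km/s.
Transfer-orbit speed at r₂: v_a = √[μ(2/r₂ − 1/a_t)] = 0.671653 km/s.
Second burn Δv₂ = |v₂ − v_a| = 0.6079 km/s.
Total Δv = Δv₁ + Δv₂ = 1.611 km/s.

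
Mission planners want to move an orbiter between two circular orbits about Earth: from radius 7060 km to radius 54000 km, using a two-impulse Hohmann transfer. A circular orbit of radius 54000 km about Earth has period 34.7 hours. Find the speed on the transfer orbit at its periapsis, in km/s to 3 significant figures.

From Kepler's third law T² = 4π²r³/μ at r = 54000 km, T = 34.7 hours = 34.7 × 3600 s = 1.2492×10^5 s: μ = 4π²r³/T² = 3.98361×10^5 km³/s².
Transfer-ellipse semi-major axis a_t = (r₁ + r₂)/2 = (7060 + 54000)/2 = 30530 km.
The periapsis of the transfer ellipse is at r = 7060 km.
Vis-viva: v = √[μ(2/r − 1/a_t)] = √[3.98361×10^5 × (2/7060 − 1/30530)] = 9.990 km/s.

v = 9.99 km/s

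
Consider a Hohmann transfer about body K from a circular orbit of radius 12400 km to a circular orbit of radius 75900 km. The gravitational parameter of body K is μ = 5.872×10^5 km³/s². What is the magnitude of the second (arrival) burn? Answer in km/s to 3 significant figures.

The Hohmann ellipse has a_t = (r₁ + r₂)/2 = 44150 km.
Circular speed at r = 75900 km: v_c = √(μ/r) = 2.781 km/s.
Vis-viva on the transfer ellipse at r = 75900 km gives v_t = √[μ(2/r − 1/a_t)] = 1.474 km/s.
Δv₂ = |v_t − v_c| = |1.474 − 2.781| = 1.307 km/s.

Δv₂ = 1.31 km/s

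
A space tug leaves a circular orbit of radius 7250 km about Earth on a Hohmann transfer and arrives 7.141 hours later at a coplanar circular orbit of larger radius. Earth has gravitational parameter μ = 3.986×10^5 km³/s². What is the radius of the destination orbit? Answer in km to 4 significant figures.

Transfer time t = 7.141 hours = 25707.6 s, and t = π√(a_t³/μ).
So a_t = (μ t²/π²)^(1/3) = (3.986×10^5 × (25707.6)² / π²)^(1/3) = 29885 km.
Since a_t = (r₁ + r₂)/2, r₂ = 2a_t − r₁ = 2×29885 − 7250 = 52520 km.

r₂ = 52520 km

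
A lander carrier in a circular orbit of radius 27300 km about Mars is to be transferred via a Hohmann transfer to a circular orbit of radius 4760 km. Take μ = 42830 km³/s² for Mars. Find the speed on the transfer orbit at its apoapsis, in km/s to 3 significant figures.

Semi-major axis of the transfer orbit: a_t = (27300 + 4760)/2 = 16030 km.
The apoapsis of the transfer ellipse is at r = 27300 km.
Vis-viva: v = √[μ(2/r − 1/a_t)] = √[42830 × (2/27300 − 1/16030)] = 0.6825 km/s.

v = 0.683 km/s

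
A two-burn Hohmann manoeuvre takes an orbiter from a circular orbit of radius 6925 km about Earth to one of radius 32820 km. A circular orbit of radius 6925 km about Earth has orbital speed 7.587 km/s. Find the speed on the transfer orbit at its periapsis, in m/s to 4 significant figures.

v = 9750 m/s

From the circular-orbit relation v² = μ/r at r = 6925 km: μ = v²r = (7.587)² × 6925 = 3.98621×10^5 km³/s².
Transfer-ellipse semi-major axis a_t = (r₁ + r₂)/2 = (6925 + 32820)/2 = 19872.5 km.
The periapsis of the transfer ellipse is at r = 6925 km.
From the vis-viva equation, v = √[μ(2/r − 1/a_t)] = 9.750 km/s.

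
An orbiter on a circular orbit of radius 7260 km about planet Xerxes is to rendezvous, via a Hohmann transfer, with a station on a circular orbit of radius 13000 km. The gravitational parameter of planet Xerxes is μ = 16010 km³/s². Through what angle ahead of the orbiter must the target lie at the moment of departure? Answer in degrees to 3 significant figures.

The Hohmann ellipse has a_t = (r₁ + r₂)/2 = 10130 km.
Transfer time t = π√(a_t³/μ) = 25310 s.
Target angular speed ω₂ = √(μ/r₂³) = 8.537×10^-5 rad/s.
Angle swept by the target during transfer: ω₂·t = 2.161 rad = 123.8°.
The orbiter traverses 180° on the transfer ellipse, so the target must lead by 180° − 123.8° = 56.2°.

φ = 56.2°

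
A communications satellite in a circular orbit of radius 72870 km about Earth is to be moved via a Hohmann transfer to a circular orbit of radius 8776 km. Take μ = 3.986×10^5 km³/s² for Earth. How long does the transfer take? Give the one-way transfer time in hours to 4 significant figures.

Semi-major axis of the transfer orbit: a_t = (72870 + 8776)/2 = 40823 km.
By Kepler's third law the transfer-orbit period is T = 2π√(a_t³/μ), so t = T/2 = 41040 s.
Converting: 41040 s ÷ 3600 s/hour = 11.40 hours.

t = 11.40 hours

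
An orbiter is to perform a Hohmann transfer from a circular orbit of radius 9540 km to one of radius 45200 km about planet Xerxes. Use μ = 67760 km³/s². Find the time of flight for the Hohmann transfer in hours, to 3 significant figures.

The Hohmann ellipse has a_t = (r₁ + r₂)/2 = 27370 km.
Half the transfer-orbit period gives t = π√(a_t³/μ) = 54650 s.
Converting: 54650 s ÷ 3600 s/hour = 15.2 hours.

t = 15.2 hours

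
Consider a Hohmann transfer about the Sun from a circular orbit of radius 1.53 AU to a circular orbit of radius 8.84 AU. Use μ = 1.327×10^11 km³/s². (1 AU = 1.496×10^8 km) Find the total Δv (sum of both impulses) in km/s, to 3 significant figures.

In km: r₁ = 1.53 × 1.496×10^8 = 2.28888×10^8 km; r₂ = 8.84 × 1.496×10^8 = 1.322464×10^9 km.
The Hohmann ellipse has a_t = (r₁ + r₂)/2 = 7.75676×10^8 km.
At r₁ the circular-orbit speed is v₁ = √(μ/r₁) = 24.0782 km/s.
Transfer-orbit speed at r₁ (vis-viva): v_p = √[μ(2/r₁ − 1/a_t)] = 31.4395 km/s.
First burn Δv₁ = |v_p − v₁| = 7.361 km/s.
At r₂, v₂ = √(μ/r₂) = 10.0171 km/s.
Transfer-orbit speed at r₂: v_a = √[μ(2/r₂ − 1/a_t)] = 5.44145 km/s.
Second burn Δv₂ = |v₂ − v_a| = 4.576 km/s.
Total Δv = Δv₁ + Δv₂ = 11.94 km/s.

Δv = 11.9 km/s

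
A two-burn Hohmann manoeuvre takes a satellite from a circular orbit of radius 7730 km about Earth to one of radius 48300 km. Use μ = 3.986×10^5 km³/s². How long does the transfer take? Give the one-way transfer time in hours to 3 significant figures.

The Hohmann ellipse has a_t = (r₁ + r₂)/2 = 28015 km.
By Kepler's third law the transfer-orbit period is T = 2π√(a_t³/μ), so t = T/2 = 23330 s.
Converting: 23330 s ÷ 3600 s/hour = 6.48 hours.

t = 6.48 hours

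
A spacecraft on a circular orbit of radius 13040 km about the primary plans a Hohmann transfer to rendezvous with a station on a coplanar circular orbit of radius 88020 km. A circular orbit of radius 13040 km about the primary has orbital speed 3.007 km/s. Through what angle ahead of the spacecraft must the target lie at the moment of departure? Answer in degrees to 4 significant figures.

φ = 101.7°

From the circular-orbit relation v² = μ/r at r = 13040 km: μ = v²r = (3.007)² × 13040 = 1.17908×10^5 km³/s².
Transfer-ellipse semi-major axis a_t = (r₁ + r₂)/2 = (13040 + 88020)/2 = 50530 km.
The half-period of the transfer ellipse is t = π√(a_t³/μ) = 1.03921×10^5 s.
The target's mean motion on its circular orbit is ω₂ = √(μ/r₂³) = 1.31492×10^-5 rad/s.
Angle swept by the target during transfer: ω₂·t = 1.3665 rad = 78.29°.
Arrival is 180° from departure on the ellipse, so φ = 180° − 78.29° = 101.7°.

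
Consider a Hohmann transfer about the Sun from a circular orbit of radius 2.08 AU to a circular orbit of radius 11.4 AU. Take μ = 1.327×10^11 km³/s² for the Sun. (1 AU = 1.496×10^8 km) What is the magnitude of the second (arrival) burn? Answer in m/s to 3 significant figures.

Δv₂ = 3920 m/s

In km: r₁ = 2.08 × 1.496×10^8 = 3.11168×10^8 km; r₂ = 11.4 × 1.496×10^8 = 1.70544×10^9 km.
The Hohmann ellipse has a_t = (r₁ + r₂)/2 = 1.008304×10^9 km.
Circular speed at r = 1.70544×10^9 km: v_c = √(μ/r) = 8.821 km/s.
Vis-viva on the transfer ellipse at r = 1.70544×10^9 km gives v_t = √[μ(2/r − 1/a_t)] = 4.900 km/s.
Δv₂ = |v_t − v_c| = |4.900 − 8.821| = 3.921 km/s.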